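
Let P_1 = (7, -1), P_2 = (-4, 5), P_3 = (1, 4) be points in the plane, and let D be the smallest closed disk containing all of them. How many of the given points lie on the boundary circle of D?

Side lengths²: P_1P_2² = 157, P_1P_3² = 61, P_2P_3² = 26.
Since P_1P_2² = 157 ≥ 61 + 26 = 87, the angle opposite P_1P_2 is not acute, so the smallest enclosing circle has P_1P_2 as diameter.
Centre = midpoint of P_1P_2 = (1.5, 2), r² = 157/4 = 39.25.
The points at distance exactly r from the centre are P_1, P_2 — 2 points.

2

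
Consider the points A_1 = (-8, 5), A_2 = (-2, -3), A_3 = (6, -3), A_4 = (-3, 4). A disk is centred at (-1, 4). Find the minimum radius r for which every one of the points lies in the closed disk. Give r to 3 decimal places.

The required radius is the distance from (-1, 4) to the farthest point.
Squared distances: 50, 50, 98, 4.
Maximum is 98, attained at A_3.
r = √98 ≈ 9.899.

9.899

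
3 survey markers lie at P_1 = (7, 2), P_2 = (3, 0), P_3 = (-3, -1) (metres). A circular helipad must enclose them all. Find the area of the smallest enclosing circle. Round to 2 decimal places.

85.61

Side lengths²: P_1P_2² = 20, P_1P_3² = 109, P_2P_3² = 37.
Since P_1P_3² = 109 ≥ 37 + 20 = 57, the angle opposite P_1P_3 is not acute, so the smallest enclosing circle has P_1P_3 as diameter.
Centre = midpoint of P_1P_3 = (2, 0.5), r² = 109/4 = 27.25.
Area = π·r² = π·27.25 ≈ 85.61.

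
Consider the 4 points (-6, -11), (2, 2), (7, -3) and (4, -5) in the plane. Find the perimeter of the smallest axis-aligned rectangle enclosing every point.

52

Width = max x − min x = 7 − (-6) = 13.
Height = max y − min y = 2 − (-11) = 13.
Perimeter = 2(13 + 13) = 52.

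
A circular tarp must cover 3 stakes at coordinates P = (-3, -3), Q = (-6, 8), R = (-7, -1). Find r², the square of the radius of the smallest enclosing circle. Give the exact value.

32.5

Side lengths²: PQ² = 130, PR² = 20, QR² = 82.
Since PQ² = 130 ≥ 82 + 20 = 102, the angle opposite PQ is not acute, so the smallest enclosing circle has PQ as diameter.
Centre = midpoint of PQ = (-4.5, 2.5), r² = 130/4 = 32.5.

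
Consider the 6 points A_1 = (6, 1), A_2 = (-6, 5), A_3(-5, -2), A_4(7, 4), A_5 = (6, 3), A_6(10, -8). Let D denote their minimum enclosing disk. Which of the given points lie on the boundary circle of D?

A smallest enclosing disk is always determined by at most three of the input points on its boundary.
The farthest pair is A_2–A_6 with squared distance 425. The circle on this segment as diameter has centre (2, -1.5) and r² = 425/4 = 106.25.
Check A_1: distance² to centre = 22.25 ≤ 106.25, so it lies inside.
All remaining points lie in this disk, and no smaller disk contains both endpoints, so this is the minimum enclosing circle.
The points at distance exactly r from the centre are A_2, A_6 — 2 points.

A_2, A_6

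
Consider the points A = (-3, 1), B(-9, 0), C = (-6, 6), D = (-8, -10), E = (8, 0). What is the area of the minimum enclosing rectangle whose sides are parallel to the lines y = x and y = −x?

In coordinates u = x + y, v = x − y the rectangle is axis-aligned; the map (x,y)→(u,v) scales areas by 2.
u-values: -2, -9, 0, -18, 8; range = 8 − (-18) = 26.
v-values: -4, -9, -12, 2, 8; range = 8 − (-12) = 20.
Area = (26 × 20) / 2 = 260.

260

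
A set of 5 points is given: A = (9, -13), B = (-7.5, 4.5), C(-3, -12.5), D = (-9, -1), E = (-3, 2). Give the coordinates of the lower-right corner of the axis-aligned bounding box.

x-range [-9, 9], y-range [-13, 4.5].
The lower-right corner is (9, -13).

(9, -13)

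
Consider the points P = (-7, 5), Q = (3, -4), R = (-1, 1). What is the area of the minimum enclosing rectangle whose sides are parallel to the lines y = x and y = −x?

19

In coordinates u = x + y, v = x − y the rectangle is axis-aligned; the map (x,y)→(u,v) scales areas by 2.
u-values: -2, -1, 0; range = 0 − (-2) = 2.
v-values: -12, 7, -2; range = 7 − (-12) = 19.
Area = (2 × 19) / 2 = 19.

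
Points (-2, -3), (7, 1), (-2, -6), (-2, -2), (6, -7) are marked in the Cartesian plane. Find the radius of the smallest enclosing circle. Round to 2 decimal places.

The farthest pair is (7, 1)–(-2, -6) with squared distance 130. The circle on this segment as diameter has centre (2.5, -2.5) and r² = 130/4 = 32.5.
Check (-2, -3): distance² to centre = 20.5 ≤ 32.5, so it lies inside.
All remaining points lie in this disk, and no smaller disk contains both endpoints, so this is the minimum enclosing circle.
r = √(32.5) ≈ 5.70.

5.70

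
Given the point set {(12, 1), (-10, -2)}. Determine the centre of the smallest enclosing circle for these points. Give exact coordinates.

The smallest circle enclosing two points has them as diameter endpoints.
Centre = midpoint = (1, -0.5); r² = |(12, 1)−(-10, -2)|²/4 = 493/4 = 123.25.
Centre = (1, -0.5).

(1, -0.5)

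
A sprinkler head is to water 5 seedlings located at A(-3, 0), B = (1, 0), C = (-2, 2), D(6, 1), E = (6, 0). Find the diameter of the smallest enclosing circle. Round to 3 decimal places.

9.055

By Welzl's lemma the MEC is supported by two points (diametrically opposite) or three points (on a circumcircle).
The farthest pair is A–D with squared distance 82. The circle on this segment as diameter has centre (1.5, 0.5) and r² = 82/4 = 20.5.
Check B: distance² to centre = 0.5 ≤ 20.5, so it lies inside.
All remaining points lie in this disk, and no smaller disk contains both endpoints, so this is the minimum enclosing circle.
Diameter = 2r = 2√(20.5) ≈ 9.055.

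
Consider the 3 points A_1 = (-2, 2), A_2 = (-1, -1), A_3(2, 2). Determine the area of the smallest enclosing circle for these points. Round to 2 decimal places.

15.71

Side lengths²: A_1A_2² = 10, A_1A_3² = 16, A_2A_3² = 18.
Since A_2A_3² = 18 < 16 + 10 = 26, the triangle is acute, so the smallest enclosing circle is the circumcircle.
Circumcentre = (0, 1), r² = 5.
Area = π·r² = π·5 ≈ 15.71.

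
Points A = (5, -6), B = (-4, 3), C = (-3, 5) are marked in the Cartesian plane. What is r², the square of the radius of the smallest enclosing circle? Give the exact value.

Side lengths²: AB² = 162, AC² = 185, BC² = 5.
Since AC² = 185 ≥ 162 + 5 = 167, the angle opposite AC is not acute, so the smallest enclosing circle has AC as diameter.
Centre = midpoint of AC = (1, -0.5), r² = 185/4 = 46.25.

46.25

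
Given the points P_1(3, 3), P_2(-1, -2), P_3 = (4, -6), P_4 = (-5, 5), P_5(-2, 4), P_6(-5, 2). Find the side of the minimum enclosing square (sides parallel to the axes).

11

The bounding box has width 9 and height 11.
An axis-aligned square enclosing the set must have side ≥ max(width, height).
So the minimum side is max(9, 11) = 11.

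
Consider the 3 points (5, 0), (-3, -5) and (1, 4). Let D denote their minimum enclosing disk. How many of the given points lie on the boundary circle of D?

3

Call the three points A, B, C in the order given.
Side lengths²: AB² = 89, AC² = 32, BC² = 97.
Since BC² = 97 < 89 + 32 = 121, the triangle is acute, so the smallest enclosing circle is the circumcircle.
Circumcentre = (1/26, -25/26), r² = 8633/338.
The points at distance exactly r from the centre are (5, 0), (-3, -5), (1, 4) — 3 points.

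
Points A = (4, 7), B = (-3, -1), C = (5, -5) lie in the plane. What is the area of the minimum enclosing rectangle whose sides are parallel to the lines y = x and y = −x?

In coordinates u = x + y, v = x − y the rectangle is axis-aligned; the map (x,y)→(u,v) scales areas by 2.
u-values: 11, -4, 0; range = 11 − (-4) = 15.
v-values: -3, -2, 10; range = 10 − (-3) = 13.
Area = (15 × 13) / 2 = 97.5.

97.5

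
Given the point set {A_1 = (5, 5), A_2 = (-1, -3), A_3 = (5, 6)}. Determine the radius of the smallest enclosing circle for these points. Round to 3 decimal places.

5.408

Side lengths²: A_1A_2² = 100, A_1A_3² = 1, A_2A_3² = 117.
Since A_2A_3² = 117 ≥ 100 + 1 = 101, the angle opposite A_2A_3 is not acute, so the smallest enclosing circle has A_2A_3 as diameter.
Centre = midpoint of A_2A_3 = (2, 1.5), r² = 117/4 = 29.25.
r = √(29.25) ≈ 5.408.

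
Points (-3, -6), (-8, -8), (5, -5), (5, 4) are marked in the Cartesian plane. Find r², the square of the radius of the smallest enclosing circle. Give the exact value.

The farthest pair is (-8, -8)–(5, 4) with squared distance 313. The circle on this segment as diameter has centre (-1.5, -2) and r² = 313/4 = 78.25.
Check (-3, -6): distance² to centre = 18.25 ≤ 78.25, so it lies inside.
All remaining points lie in this disk, and no smaller disk contains both endpoints, so this is the minimum enclosing circle.

78.25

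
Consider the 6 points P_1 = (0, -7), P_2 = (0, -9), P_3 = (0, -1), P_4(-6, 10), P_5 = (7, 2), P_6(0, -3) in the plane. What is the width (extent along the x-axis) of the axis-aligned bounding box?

13

max x = 7, min x = -6, so width = 13.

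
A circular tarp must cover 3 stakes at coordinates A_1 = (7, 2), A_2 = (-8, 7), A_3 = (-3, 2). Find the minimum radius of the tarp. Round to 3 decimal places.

Side lengths²: A_1A_2² = 250, A_1A_3² = 100, A_2A_3² = 50.
Since A_1A_2² = 250 ≥ 100 + 50 = 150, the angle opposite A_1A_2 is not acute, so the smallest enclosing circle has A_1A_2 as diameter.
Centre = midpoint of A_1A_2 = (-0.5, 4.5), r² = 250/4 = 62.5.
r = √(62.5) ≈ 7.906.

7.906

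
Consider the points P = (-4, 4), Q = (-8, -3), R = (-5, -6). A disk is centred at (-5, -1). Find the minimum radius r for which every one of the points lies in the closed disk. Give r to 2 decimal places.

5.10

The required radius is the distance from (-5, -1) to the farthest point.
Squared distances: 26, 13, 25.
Maximum is 26, attained at P.
r = √26 ≈ 5.10.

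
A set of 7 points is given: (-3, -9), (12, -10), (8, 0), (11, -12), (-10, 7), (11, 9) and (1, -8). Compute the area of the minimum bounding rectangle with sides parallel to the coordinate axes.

462

x ranges over [-10, 12], width 22.
y ranges over [-12, 9], height 21.
Area = 22 × 21 = 462.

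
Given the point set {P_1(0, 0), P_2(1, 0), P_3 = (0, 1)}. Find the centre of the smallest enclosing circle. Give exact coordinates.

(0.5, 0.5)

Side lengths²: P_1P_2² = 1, P_1P_3² = 1, P_2P_3² = 2.
Since P_2P_3² = 2 ≥ 1 + 1 = 2, the angle opposite P_2P_3 is not acute, so the smallest enclosing circle has P_2P_3 as diameter.
Centre = midpoint of P_2P_3 = (0.5, 0.5), r² = 2/4 = 0.5.
Centre = (0.5, 0.5).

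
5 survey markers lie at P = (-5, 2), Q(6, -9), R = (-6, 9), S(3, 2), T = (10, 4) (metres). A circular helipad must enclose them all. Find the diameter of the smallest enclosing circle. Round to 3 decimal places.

A smallest enclosing disk is always determined by at most three of the input points on its boundary.
The farthest pair is Q–R with squared distance 468. The circle on this segment as diameter has centre (0, 0) and r² = 468/4 = 117.
Check P: distance² to centre = 29 ≤ 117, so it lies inside.
All remaining points lie in this disk, and no smaller disk contains both endpoints, so this is the minimum enclosing circle.
Diameter = 2r = 2√117 ≈ 21.633.

21.633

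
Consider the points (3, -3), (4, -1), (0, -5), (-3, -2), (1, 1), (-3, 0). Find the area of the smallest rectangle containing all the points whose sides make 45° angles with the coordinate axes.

In coordinates u = x + y, v = x − y the rectangle is axis-aligned; the map (x,y)→(u,v) scales areas by 2.
u-values: 0, 3, -5, -5, 2, -3; range = 3 − (-5) = 8.
v-values: 6, 5, 5, -1, 0, -3; range = 6 − (-3) = 9.
Area = (8 × 9) / 2 = 36.

36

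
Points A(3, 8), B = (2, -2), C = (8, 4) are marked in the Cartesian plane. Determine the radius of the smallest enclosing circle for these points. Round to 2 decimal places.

5.06

Side lengths²: AB² = 101, AC² = 41, BC² = 72.
Since AB² = 101 < 72 + 41 = 113, the triangle is acute, so the smallest enclosing circle is the circumcircle.
Circumcentre = (55/18, 53/18), r² = 4141/162.
r = √(4141/162) ≈ 5.06.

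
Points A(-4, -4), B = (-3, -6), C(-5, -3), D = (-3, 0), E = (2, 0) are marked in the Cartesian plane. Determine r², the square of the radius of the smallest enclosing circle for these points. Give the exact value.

22997/1458

By Welzl's lemma the MEC is supported by two points (diametrically opposite) or three points (on a circumcircle).
The minimum enclosing circle is determined by three boundary points: B, C, E.
Their circumcentre is (-19/18, -137/54) with r² = 22997/1458.
The farthest remaining point A is at distance² 15761/1458 ≤ 22997/1458.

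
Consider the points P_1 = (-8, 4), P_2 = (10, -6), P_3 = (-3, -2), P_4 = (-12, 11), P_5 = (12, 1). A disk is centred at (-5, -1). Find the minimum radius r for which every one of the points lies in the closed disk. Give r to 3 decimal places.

17.117

The required radius is the distance from (-5, -1) to the farthest point.
Squared distances: 34, 250, 5, 193, 293.
Maximum is 293, attained at P_5.
r = √293 ≈ 17.117.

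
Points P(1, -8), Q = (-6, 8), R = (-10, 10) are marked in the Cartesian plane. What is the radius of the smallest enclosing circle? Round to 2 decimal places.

Side lengths²: PQ² = 305, PR² = 445, QR² = 20.
Since PR² = 445 ≥ 305 + 20 = 325, the angle opposite PR is not acute, so the smallest enclosing circle has PR as diameter.
Centre = midpoint of PR = (-4.5, 1), r² = 445/4 = 111.25.
r = √(111.25) ≈ 10.55.

10.55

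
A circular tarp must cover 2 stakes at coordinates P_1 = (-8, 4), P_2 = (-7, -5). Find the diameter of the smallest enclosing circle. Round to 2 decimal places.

9.06

The smallest circle enclosing two points has them as diameter endpoints.
Centre = midpoint = (-7.5, -0.5); r² = |P_1P_2|²/4 = 82/4 = 20.5.
Diameter = 2r = 2√(20.5) ≈ 9.06.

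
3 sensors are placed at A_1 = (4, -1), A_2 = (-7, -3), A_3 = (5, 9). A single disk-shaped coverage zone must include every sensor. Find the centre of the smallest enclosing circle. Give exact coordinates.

Side lengths²: A_1A_2² = 125, A_1A_3² = 101, A_2A_3² = 288.
Since A_2A_3² = 288 ≥ 125 + 101 = 226, the angle opposite A_2A_3 is not acute, so the smallest enclosing circle has A_2A_3 as diameter.
Centre = midpoint of A_2A_3 = (-1, 3), r² = 288/4 = 72.
Centre = (-1, 3).

(-1, 3)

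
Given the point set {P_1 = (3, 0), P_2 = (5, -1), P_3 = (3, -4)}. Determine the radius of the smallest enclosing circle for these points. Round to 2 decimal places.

Side lengths²: P_1P_2² = 5, P_1P_3² = 16, P_2P_3² = 13.
Since P_1P_3² = 16 < 13 + 5 = 18, the triangle is acute, so the smallest enclosing circle is the circumcircle.
Circumcentre = (3.25, -2), r² = 4.0625.
r = √(4.0625) ≈ 2.02.

2.02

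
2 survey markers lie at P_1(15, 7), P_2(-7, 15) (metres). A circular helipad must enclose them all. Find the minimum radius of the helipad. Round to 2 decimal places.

11.70

The smallest circle enclosing two points has them as diameter endpoints.
Centre = midpoint = (4, 11); r² = |P_1P_2|²/4 = 548/4 = 137.
r = √137 ≈ 11.70.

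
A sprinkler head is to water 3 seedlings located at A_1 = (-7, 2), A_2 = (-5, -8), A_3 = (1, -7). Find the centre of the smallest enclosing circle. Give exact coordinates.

(-3, -2.5)

Side lengths²: A_1A_2² = 104, A_1A_3² = 145, A_2A_3² = 37.
Since A_1A_3² = 145 ≥ 104 + 37 = 141, the angle opposite A_1A_3 is not acute, so the smallest enclosing circle has A_1A_3 as diameter.
Centre = midpoint of A_1A_3 = (-3, -2.5), r² = 145/4 = 36.25.
Centre = (-3, -2.5).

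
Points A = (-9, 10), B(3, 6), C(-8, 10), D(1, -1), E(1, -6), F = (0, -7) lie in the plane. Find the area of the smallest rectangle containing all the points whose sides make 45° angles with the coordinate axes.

In coordinates u = x + y, v = x − y the rectangle is axis-aligned; the map (x,y)→(u,v) scales areas by 2.
u-values: 1, 9, 2, 0, -5, -7; range = 9 − (-7) = 16.
v-values: -19, -3, -18, 2, 7, 7; range = 7 − (-19) = 26.
Area = (16 × 26) / 2 = 208.

208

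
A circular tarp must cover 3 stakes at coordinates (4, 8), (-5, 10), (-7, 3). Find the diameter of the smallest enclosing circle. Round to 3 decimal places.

Call the three points A, B, C in the order given.
Side lengths²: AB² = 85, AC² = 146, BC² = 53.
Since AC² = 146 ≥ 85 + 53 = 138, the angle opposite AC is not acute, so the smallest enclosing circle has AC as diameter.
Centre = midpoint of AC = (-1.5, 5.5), r² = 146/4 = 36.5.
Diameter = 2r = 2√(36.5) ≈ 12.083.

12.083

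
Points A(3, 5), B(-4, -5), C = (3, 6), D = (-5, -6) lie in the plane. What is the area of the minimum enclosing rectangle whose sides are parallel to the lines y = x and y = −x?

In coordinates u = x + y, v = x − y the rectangle is axis-aligned; the map (x,y)→(u,v) scales areas by 2.
u-values: 8, -9, 9, -11; range = 9 − (-11) = 20.
v-values: -2, 1, -3, 1; range = 1 − (-3) = 4.
Area = (20 × 4) / 2 = 40.

40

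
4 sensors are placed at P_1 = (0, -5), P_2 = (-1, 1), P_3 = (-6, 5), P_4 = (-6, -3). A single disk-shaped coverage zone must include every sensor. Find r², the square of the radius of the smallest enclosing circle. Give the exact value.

34

A smallest enclosing disk is always determined by at most three of the input points on its boundary.
The farthest pair is P_1–P_3 with squared distance 136. The circle on this segment as diameter has centre (-3, 0) and r² = 136/4 = 34.
Check P_2: distance² to centre = 5 ≤ 34, so it lies inside.
All remaining points lie in this disk, and no smaller disk contains both endpoints, so this is the minimum enclosing circle.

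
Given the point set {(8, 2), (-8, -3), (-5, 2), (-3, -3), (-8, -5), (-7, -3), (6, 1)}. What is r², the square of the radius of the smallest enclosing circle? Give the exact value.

76.25

By Welzl's lemma the MEC is supported by two points (diametrically opposite) or three points (on a circumcircle).
The farthest pair is (8, 2)–(-8, -5) with squared distance 305. The circle on this segment as diameter has centre (0, -1.5) and r² = 305/4 = 76.25.
Check (-8, -3): distance² to centre = 66.25 ≤ 76.25, so it lies inside.
All remaining points lie in this disk, and no smaller disk contains both endpoints, so this is the minimum enclosing circle.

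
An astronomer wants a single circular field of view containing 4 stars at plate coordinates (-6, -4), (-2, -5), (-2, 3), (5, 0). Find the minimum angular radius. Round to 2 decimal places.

5.85

The minimum enclosing circle of a finite set is fixed by two of the points (as a diameter) or three (as a circumcircle).
The farthest pair is (-6, -4)–(5, 0) with squared distance 137. The circle on this segment as diameter has centre (-0.5, -2) and r² = 137/4 = 34.25.
Check (-2, -5): distance² to centre = 11.25 ≤ 34.25, so it lies inside.
All remaining points lie in this disk, and no smaller disk contains both endpoints, so this is the minimum enclosing circle.
r = √(34.25) ≈ 5.85.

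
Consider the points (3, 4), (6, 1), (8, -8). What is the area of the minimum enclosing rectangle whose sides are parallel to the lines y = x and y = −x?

In coordinates u = x + y, v = x − y the rectangle is axis-aligned; the map (x,y)→(u,v) scales areas by 2.
u-values: 7, 7, 0; range = 7 − 0 = 7.
v-values: -1, 5, 16; range = 16 − (-1) = 17.
Area = (7 × 17) / 2 = 59.5.

59.5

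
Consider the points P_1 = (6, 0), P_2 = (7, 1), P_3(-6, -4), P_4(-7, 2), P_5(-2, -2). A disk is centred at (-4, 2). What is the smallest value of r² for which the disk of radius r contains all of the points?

The required radius is the distance from (-4, 2) to the farthest point.
Squared distances: 104, 122, 40, 9, 20.
Maximum is 122, attained at P_2.

122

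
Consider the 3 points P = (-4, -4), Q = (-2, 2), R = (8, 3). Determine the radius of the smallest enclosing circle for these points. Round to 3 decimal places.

Side lengths²: PQ² = 40, PR² = 193, QR² = 101.
Since PR² = 193 ≥ 101 + 40 = 141, the angle opposite PR is not acute, so the smallest enclosing circle has PR as diameter.
Centre = midpoint of PR = (2, -0.5), r² = 193/4 = 48.25.
r = √(48.25) ≈ 6.946.

6.946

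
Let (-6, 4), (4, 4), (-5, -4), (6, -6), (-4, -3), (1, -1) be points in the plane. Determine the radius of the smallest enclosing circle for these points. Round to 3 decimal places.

By Welzl's lemma the MEC is supported by two points (diametrically opposite) or three points (on a circumcircle).
The farthest pair is (-6, 4)–(6, -6) with squared distance 244. The circle on this segment as diameter has centre (0, -1) and r² = 244/4 = 61.
Check (4, 4): distance² to centre = 41 ≤ 61, so it lies inside.
All remaining points lie in this disk, and no smaller disk contains both endpoints, so this is the minimum enclosing circle.
r = √61 ≈ 7.810.

7.810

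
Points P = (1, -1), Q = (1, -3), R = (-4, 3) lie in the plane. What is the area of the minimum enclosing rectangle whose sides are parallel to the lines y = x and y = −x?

In coordinates u = x + y, v = x − y the rectangle is axis-aligned; the map (x,y)→(u,v) scales areas by 2.
u-values: 0, -2, -1; range = 0 − (-2) = 2.
v-values: 2, 4, -7; range = 4 − (-7) = 11.
Area = (2 × 11) / 2 = 11.

11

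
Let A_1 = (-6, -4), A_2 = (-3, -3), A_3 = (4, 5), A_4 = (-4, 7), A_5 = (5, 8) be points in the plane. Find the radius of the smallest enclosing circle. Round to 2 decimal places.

The farthest pair is A_1–A_5 with squared distance 265. The circle on this segment as diameter has centre (-0.5, 2) and r² = 265/4 = 66.25.
Check A_2: distance² to centre = 31.25 ≤ 66.25, so it lies inside.
All remaining points lie in this disk, and no smaller disk contains both endpoints, so this is the minimum enclosing circle.
r = √(66.25) ≈ 8.14.

8.14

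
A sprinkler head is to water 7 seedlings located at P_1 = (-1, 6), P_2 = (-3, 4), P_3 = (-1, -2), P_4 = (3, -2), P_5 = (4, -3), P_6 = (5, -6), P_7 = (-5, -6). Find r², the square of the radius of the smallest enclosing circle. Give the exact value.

The minimum enclosing circle of a finite set is fixed by two of the points (as a diameter) or three (as a circumcircle).
The minimum enclosing circle is determined by three boundary points: P_1, P_6, P_7.
Their circumcentre is (0, -1) with r² = 50.
The farthest remaining point P_2 is at distance² 34 ≤ 50.

50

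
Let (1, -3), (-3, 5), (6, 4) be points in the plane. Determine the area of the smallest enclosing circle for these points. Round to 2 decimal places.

82.45

Call the three points A, B, C in the order given.
Side lengths²: AB² = 80, AC² = 74, BC² = 82.
Since BC² = 82 < 80 + 74 = 154, the triangle is acute, so the smallest enclosing circle is the circumcircle.
Circumcentre = (21/17, 36/17), r² = 7585/289.
Area = π·r² = π·7585/289 ≈ 82.45.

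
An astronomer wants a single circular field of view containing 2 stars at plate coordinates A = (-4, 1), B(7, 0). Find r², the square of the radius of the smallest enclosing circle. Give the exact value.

30.5

The smallest circle enclosing two points has them as diameter endpoints.
Centre = midpoint = (1.5, 0.5); r² = |AB|²/4 = 122/4 = 30.5.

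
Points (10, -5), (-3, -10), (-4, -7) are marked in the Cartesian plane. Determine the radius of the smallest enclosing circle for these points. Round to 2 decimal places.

7.08

Call the three points A, B, C in the order given.
Side lengths²: AB² = 194, AC² = 200, BC² = 10.
Since AC² = 200 < 194 + 10 = 204, the triangle is acute, so the smallest enclosing circle is the circumcircle.
Circumcentre = (67/22, -139/22), r² = 12125/242.
r = √(12125/242) ≈ 7.08.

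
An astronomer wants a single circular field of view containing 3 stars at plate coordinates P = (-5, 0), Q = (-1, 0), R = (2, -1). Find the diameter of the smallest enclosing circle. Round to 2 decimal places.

Side lengths²: PQ² = 16, PR² = 50, QR² = 10.
Since PR² = 50 ≥ 16 + 10 = 26, the angle opposite PR is not acute, so the smallest enclosing circle has PR as diameter.
Centre = midpoint of PR = (-1.5, -0.5), r² = 50/4 = 12.5.
Diameter = 2r = 2√(12.5) ≈ 7.07.

7.07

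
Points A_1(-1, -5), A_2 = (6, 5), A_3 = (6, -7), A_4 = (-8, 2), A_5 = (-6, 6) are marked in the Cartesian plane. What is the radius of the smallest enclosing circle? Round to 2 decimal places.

8.85

A smallest enclosing disk is always determined by at most three of the input points on its boundary.
The farthest pair is A_3–A_5 with squared distance 313. The circle on this segment as diameter has centre (0, -0.5) and r² = 313/4 = 78.25.
Check A_1: distance² to centre = 21.25 ≤ 78.25, so it lies inside.
All remaining points lie in this disk, and no smaller disk contains both endpoints, so this is the minimum enclosing circle.
r = √(78.25) ≈ 8.85.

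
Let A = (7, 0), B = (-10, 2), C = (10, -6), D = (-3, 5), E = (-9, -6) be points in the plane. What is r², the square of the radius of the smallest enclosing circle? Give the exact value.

By Welzl's lemma the MEC is supported by two points (diametrically opposite) or three points (on a circumcircle).
The farthest pair is B–C with squared distance 464. The circle on this segment as diameter has centre (0, -2) and r² = 464/4 = 116.
Check A: distance² to centre = 53 ≤ 116, so it lies inside.
All remaining points lie in this disk, and no smaller disk contains both endpoints, so this is the minimum enclosing circle.

116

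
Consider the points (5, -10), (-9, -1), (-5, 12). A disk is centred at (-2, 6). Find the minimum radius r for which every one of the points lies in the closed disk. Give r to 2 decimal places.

The required radius is the distance from (-2, 6) to the farthest point.
Squared distances: 305, 98, 45.
Maximum is 305, attained at (5, -10).
r = √305 ≈ 17.46.

17.46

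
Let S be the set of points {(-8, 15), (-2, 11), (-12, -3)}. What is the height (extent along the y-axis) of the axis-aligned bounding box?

max y = 15, min y = -3, so height = 18.

18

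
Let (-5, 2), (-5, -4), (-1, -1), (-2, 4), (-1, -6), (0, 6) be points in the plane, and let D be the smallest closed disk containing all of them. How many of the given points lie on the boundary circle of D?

A smallest enclosing disk is always determined by at most three of the input points on its boundary.
The farthest pair is (-1, -6)–(0, 6) with squared distance 145. The circle on this segment as diameter has centre (-0.5, 0) and r² = 145/4 = 36.25.
Check (-5, 2): distance² to centre = 24.25 ≤ 36.25, so it lies inside.
All remaining points lie in this disk, and no smaller disk contains both endpoints, so this is the minimum enclosing circle.
The points at distance exactly r from the centre are (-5, -4), (-1, -6), (0, 6) — 3 points.

3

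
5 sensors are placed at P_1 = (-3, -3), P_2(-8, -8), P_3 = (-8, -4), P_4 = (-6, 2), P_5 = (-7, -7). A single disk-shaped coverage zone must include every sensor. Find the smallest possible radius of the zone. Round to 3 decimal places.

5.099

The minimum enclosing circle of a finite set is fixed by two of the points (as a diameter) or three (as a circumcircle).
The farthest pair is P_2–P_4 with squared distance 104. The circle on this segment as diameter has centre (-7, -3) and r² = 104/4 = 26.
Check P_1: distance² to centre = 16 ≤ 26, so it lies inside.
All remaining points lie in this disk, and no smaller disk contains both endpoints, so this is the minimum enclosing circle.
r = √26 ≈ 5.099.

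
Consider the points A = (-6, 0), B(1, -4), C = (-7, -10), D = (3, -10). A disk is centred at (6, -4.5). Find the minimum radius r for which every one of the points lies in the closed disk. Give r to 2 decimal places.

The required radius is the distance from (6, -4.5) to the farthest point.
Squared distances: 164.25, 25.25, 199.25, 39.25.
Maximum is 199.25, attained at C.
r = √(199.25) ≈ 14.12.

14.12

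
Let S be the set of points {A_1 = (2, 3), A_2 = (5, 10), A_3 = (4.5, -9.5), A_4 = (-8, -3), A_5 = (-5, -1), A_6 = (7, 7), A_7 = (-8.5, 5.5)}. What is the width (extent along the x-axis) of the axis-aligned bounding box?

15.5

max x = 7, min x = -8.5, so width = 15.5.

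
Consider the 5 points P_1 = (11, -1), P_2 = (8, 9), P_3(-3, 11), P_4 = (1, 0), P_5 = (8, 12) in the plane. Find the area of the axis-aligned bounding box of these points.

182

x ranges over [-3, 11], width 14.
y ranges over [-1, 12], height 13.
Area = 14 × 13 = 182.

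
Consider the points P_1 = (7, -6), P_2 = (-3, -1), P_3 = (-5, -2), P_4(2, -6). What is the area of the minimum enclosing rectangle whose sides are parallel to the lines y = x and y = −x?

In coordinates u = x + y, v = x − y the rectangle is axis-aligned; the map (x,y)→(u,v) scales areas by 2.
u-values: 1, -4, -7, -4; range = 1 − (-7) = 8.
v-values: 13, -2, -3, 8; range = 13 − (-3) = 16.
Area = (8 × 16) / 2 = 64.

64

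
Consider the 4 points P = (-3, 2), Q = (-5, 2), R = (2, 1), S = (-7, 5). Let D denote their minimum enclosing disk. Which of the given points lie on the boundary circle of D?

R, S

The farthest pair is R–S with squared distance 97. The circle on this segment as diameter has centre (-2.5, 3) and r² = 97/4 = 24.25.
Check P: distance² to centre = 1.25 ≤ 24.25, so it lies inside.
All remaining points lie in this disk, and no smaller disk contains both endpoints, so this is the minimum enclosing circle.
The points at distance exactly r from the centre are R, S — 2 points.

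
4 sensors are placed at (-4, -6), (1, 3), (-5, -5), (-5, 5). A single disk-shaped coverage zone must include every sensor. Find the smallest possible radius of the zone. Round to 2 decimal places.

A smallest enclosing disk is always determined by at most three of the input points on its boundary.
The minimum enclosing circle is determined by three boundary points: (-4, -6), (1, 3), (-5, 5).
Their circumcentre is (-3.46875, -0.40625) with r² = 31.572265625.
The farthest remaining point (-5, -5) is at distance² 23.447265625 ≤ 31.572265625.
r = √(31.572265625) ≈ 5.62.

5.62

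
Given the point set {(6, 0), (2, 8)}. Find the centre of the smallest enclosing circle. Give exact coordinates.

(4, 4)

The smallest circle enclosing two points has them as diameter endpoints.
Centre = midpoint = (4, 4); r² = |(6, 0)−(2, 8)|²/4 = 80/4 = 20.
Centre = (4, 4).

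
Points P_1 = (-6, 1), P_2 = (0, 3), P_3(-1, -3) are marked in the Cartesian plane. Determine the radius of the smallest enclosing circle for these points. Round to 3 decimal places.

3.623

Side lengths²: P_1P_2² = 40, P_1P_3² = 41, P_2P_3² = 37.
Since P_1P_3² = 41 < 40 + 37 = 77, the triangle is acute, so the smallest enclosing circle is the circumcircle.
Circumcentre = (-83/34, 11/34), r² = 7585/578.
r = √(7585/578) ≈ 3.623.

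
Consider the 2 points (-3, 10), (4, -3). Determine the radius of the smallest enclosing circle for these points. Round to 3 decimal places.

The smallest circle enclosing two points has them as diameter endpoints.
Centre = midpoint = (0.5, 3.5); r² = |(-3, 10)−(4, -3)|²/4 = 218/4 = 54.5.
r = √(54.5) ≈ 7.382.

7.382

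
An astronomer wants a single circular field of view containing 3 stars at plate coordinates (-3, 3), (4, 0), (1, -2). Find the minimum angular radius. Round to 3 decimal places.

3.808

Call the three points A, B, C in the order given.
Side lengths²: AB² = 58, AC² = 41, BC² = 13.
Since AB² = 58 ≥ 41 + 13 = 54, the angle opposite AB is not acute, so the smallest enclosing circle has AB as diameter.
Centre = midpoint of AB = (0.5, 1.5), r² = 58/4 = 14.5.
r = √(14.5) ≈ 3.808.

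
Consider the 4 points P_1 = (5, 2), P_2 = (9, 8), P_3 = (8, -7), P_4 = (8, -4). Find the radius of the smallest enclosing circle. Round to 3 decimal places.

By Welzl's lemma the MEC is supported by two points (diametrically opposite) or three points (on a circumcircle).
The farthest pair is P_2–P_3 with squared distance 226. The circle on this segment as diameter has centre (8.5, 0.5) and r² = 226/4 = 56.5.
Check P_1: distance² to centre = 14.5 ≤ 56.5, so it lies inside.
All remaining points lie in this disk, and no smaller disk contains both endpoints, so this is the minimum enclosing circle.
r = √(56.5) ≈ 7.517.

7.517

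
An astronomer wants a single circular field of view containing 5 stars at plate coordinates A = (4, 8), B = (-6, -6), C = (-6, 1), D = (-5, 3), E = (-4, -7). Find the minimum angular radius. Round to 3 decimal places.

8.602

The farthest pair is A–B with squared distance 296. The circle on this segment as diameter has centre (-1, 1) and r² = 296/4 = 74.
Check C: distance² to centre = 25 ≤ 74, so it lies inside.
All remaining points lie in this disk, and no smaller disk contains both endpoints, so this is the minimum enclosing circle.
r = √74 ≈ 8.602.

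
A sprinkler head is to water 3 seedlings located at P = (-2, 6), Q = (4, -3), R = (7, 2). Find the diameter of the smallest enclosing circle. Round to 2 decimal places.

10.90

Side lengths²: PQ² = 117, PR² = 97, QR² = 34.
Since PQ² = 117 < 97 + 34 = 131, the triangle is acute, so the smallest enclosing circle is the circumcircle.
Circumcentre = (59/38, 71/38), r² = 21437/722.
Diameter = 2r = 2√(21437/722) ≈ 10.90.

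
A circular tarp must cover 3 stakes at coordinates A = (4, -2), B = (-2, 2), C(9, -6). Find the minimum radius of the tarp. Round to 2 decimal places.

6.80

Side lengths²: AB² = 52, AC² = 41, BC² = 185.
Since BC² = 185 ≥ 52 + 41 = 93, the angle opposite BC is not acute, so the smallest enclosing circle has BC as diameter.
Centre = midpoint of BC = (3.5, -2), r² = 185/4 = 46.25.
r = √(46.25) ≈ 6.80.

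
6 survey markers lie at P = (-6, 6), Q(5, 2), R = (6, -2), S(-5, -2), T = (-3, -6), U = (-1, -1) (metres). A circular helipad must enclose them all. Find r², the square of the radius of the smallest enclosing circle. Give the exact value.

The minimum enclosing circle of a finite set is fixed by two of the points (as a diameter) or three (as a circumcircle).
The minimum enclosing circle is determined by three boundary points: P, R, T.
Their circumcentre is (-0.7, 0.95) with r² = 53.5925.
The farthest remaining point Q is at distance² 33.5925 ≤ 53.5925.

53.5925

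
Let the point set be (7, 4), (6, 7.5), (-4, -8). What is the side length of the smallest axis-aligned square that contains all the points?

15.5

The bounding box has width 11 and height 15.5.
An axis-aligned square enclosing the set must have side ≥ max(width, height).
So the minimum side is max(11, 15.5) = 15.5.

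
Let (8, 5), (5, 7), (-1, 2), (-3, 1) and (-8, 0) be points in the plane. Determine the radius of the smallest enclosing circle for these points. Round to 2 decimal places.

8.38

The farthest pair is (8, 5)–(-8, 0) with squared distance 281. The circle on this segment as diameter has centre (0, 2.5) and r² = 281/4 = 70.25.
Check (5, 7): distance² to centre = 45.25 ≤ 70.25, so it lies inside.
All remaining points lie in this disk, and no smaller disk contains both endpoints, so this is the minimum enclosing circle.
r = √(70.25) ≈ 8.38.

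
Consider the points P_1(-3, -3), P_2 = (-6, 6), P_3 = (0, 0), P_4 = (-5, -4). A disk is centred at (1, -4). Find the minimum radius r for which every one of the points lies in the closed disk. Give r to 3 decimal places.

The required radius is the distance from (1, -4) to the farthest point.
Squared distances: 17, 149, 17, 36.
Maximum is 149, attained at P_2.
r = √149 ≈ 12.207.

12.207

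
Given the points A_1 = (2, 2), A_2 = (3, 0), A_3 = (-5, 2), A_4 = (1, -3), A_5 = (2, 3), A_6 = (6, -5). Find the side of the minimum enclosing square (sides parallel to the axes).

11

The bounding box has width 11 and height 8.
An axis-aligned square enclosing the set must have side ≥ max(width, height).
So the minimum side is max(11, 8) = 11.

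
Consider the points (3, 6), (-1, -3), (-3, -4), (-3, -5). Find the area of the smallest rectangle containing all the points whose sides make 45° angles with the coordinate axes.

In coordinates u = x + y, v = x − y the rectangle is axis-aligned; the map (x,y)→(u,v) scales areas by 2.
u-values: 9, -4, -7, -8; range = 9 − (-8) = 17.
v-values: -3, 2, 1, 2; range = 2 − (-3) = 5.
Area = (17 × 5) / 2 = 42.5.

42.5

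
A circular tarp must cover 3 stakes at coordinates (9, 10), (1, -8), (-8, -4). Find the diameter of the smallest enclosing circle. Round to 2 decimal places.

Call the three points A, B, C in the order given.
Side lengths²: AB² = 388, AC² = 485, BC² = 97.
Since AC² = 485 ≥ 388 + 97 = 485, the angle opposite AC is not acute, so the smallest enclosing circle has AC as diameter.
Centre = midpoint of AC = (0.5, 3), r² = 485/4 = 121.25.
Diameter = 2r = 2√(121.25) ≈ 22.02.

22.02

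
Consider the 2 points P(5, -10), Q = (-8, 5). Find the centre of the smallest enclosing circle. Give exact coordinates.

(-1.5, -2.5)

The smallest circle enclosing two points has them as diameter endpoints.
Centre = midpoint = (-1.5, -2.5); r² = |PQ|²/4 = 394/4 = 98.5.
Centre = (-1.5, -2.5).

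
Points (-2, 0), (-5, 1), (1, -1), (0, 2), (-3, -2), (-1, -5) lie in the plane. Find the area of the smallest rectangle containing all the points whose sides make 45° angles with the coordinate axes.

40

In coordinates u = x + y, v = x − y the rectangle is axis-aligned; the map (x,y)→(u,v) scales areas by 2.
u-values: -2, -4, 0, 2, -5, -6; range = 2 − (-6) = 8.
v-values: -2, -6, 2, -2, -1, 4; range = 4 − (-6) = 10.
Area = (8 × 10) / 2 = 40.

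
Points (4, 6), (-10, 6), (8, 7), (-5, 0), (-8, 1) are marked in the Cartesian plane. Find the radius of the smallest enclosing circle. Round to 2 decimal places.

9.01

By Welzl's lemma the MEC is supported by two points (diametrically opposite) or three points (on a circumcircle).
The farthest pair is (-10, 6)–(8, 7) with squared distance 325. The circle on this segment as diameter has centre (-1, 6.5) and r² = 325/4 = 81.25.
Check (4, 6): distance² to centre = 25.25 ≤ 81.25, so it lies inside.
All remaining points lie in this disk, and no smaller disk contains both endpoints, so this is the minimum enclosing circle.
r = √(81.25) ≈ 9.01.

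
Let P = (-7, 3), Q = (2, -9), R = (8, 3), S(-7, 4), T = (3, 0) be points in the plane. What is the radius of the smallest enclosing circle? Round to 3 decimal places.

A smallest enclosing disk is always determined by at most three of the input points on its boundary.
The minimum enclosing circle is determined by three boundary points: Q, R, S.
Their circumcentre is (7/31, -19/31) with r² = 70625/961.
The farthest remaining point P is at distance² 62720/961 ≤ 70625/961.
r = √(70625/961) ≈ 8.573.

8.573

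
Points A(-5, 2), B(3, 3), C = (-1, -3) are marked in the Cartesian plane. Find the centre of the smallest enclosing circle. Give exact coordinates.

Side lengths²: AB² = 65, AC² = 41, BC² = 52.
Since AB² = 65 < 52 + 41 = 93, the triangle is acute, so the smallest enclosing circle is the circumcircle.
Circumcentre = (-37/44, 27/22), r² = 34645/1936.
Centre = (-37/44, 27/22).

(-37/44, 27/22)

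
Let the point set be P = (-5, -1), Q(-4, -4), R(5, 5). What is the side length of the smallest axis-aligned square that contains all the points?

The bounding box has width 10 and height 9.
An axis-aligned square enclosing the set must have side ≥ max(width, height).
So the minimum side is max(10, 9) = 10.

10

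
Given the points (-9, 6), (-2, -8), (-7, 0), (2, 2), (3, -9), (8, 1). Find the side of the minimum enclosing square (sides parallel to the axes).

17

The bounding box has width 17 and height 15.
An axis-aligned square enclosing the set must have side ≥ max(width, height).
So the minimum side is max(17, 15) = 17.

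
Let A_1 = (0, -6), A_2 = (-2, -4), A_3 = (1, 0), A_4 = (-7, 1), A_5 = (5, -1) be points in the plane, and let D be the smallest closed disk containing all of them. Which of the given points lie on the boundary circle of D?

The minimum enclosing circle of a finite set is fixed by two of the points (as a diameter) or three (as a circumcircle).
The farthest pair is A_4–A_5 with squared distance 148. The circle on this segment as diameter has centre (-1, 0) and r² = 148/4 = 37.
Check A_1: distance² to centre = 37 ≤ 37, so it lies inside.
All remaining points lie in this disk, and no smaller disk contains both endpoints, so this is the minimum enclosing circle.
The points at distance exactly r from the centre are A_1, A_4, A_5 — 3 points.

A_1, A_4, A_5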